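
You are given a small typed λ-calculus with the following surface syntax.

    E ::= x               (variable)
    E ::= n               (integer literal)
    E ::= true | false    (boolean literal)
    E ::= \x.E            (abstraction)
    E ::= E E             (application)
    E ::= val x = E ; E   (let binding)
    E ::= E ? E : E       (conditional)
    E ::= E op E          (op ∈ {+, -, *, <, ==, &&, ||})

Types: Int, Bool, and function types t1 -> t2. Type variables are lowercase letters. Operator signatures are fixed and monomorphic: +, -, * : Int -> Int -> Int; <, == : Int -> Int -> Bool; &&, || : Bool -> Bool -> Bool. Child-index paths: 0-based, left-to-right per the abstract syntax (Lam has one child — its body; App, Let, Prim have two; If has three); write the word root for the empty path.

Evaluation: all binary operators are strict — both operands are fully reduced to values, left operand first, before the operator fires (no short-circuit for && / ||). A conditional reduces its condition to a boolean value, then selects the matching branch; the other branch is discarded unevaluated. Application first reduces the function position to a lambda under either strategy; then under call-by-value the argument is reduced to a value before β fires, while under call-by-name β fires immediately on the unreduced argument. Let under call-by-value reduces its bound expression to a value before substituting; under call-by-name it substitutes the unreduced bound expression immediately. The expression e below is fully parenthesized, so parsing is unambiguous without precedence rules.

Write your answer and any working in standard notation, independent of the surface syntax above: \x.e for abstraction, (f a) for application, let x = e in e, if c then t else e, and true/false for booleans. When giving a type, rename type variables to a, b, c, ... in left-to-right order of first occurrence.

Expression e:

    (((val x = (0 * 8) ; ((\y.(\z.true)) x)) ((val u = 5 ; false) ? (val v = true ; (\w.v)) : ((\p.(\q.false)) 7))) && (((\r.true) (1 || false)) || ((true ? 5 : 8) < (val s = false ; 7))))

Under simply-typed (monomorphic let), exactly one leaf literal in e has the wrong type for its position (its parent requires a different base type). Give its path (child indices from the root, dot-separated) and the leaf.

Working:
  unify Int ~ Int
  unify Int ~ Int
let x : Int
\z._ : b -> Bool
\y._ : a -> b -> Bool
x : Int
  unify a -> b -> Bool ~ Int -> c
  unify a ~ Int
  unify b -> Bool ~ c
_ _ : b -> Bool
let u : Int
  unify Bool ~ Bool
let v : Bool
v : Bool
\w._ : d -> Bool
\q._ : f -> Bool
\p._ : e -> f -> Bool
  unify e -> f -> Bool ~ Int -> g
  unify e ~ Int
  unify f -> Bool ~ g
_ _ : f -> Bool
  unify d -> Bool ~ f -> Bool
  unify d ~ f
  unify Bool ~ Bool
  unify b -> Bool ~ (f -> Bool) -> h
  unify b ~ f -> Bool
  unify Bool ~ h
_ _ : Bool
  unify Bool ~ Bool
\r._ : i -> Bool
  unify Int ~ Bool
  FAIL: mismatch Int ~ Bool

Answer: 1.0.1.0 : 1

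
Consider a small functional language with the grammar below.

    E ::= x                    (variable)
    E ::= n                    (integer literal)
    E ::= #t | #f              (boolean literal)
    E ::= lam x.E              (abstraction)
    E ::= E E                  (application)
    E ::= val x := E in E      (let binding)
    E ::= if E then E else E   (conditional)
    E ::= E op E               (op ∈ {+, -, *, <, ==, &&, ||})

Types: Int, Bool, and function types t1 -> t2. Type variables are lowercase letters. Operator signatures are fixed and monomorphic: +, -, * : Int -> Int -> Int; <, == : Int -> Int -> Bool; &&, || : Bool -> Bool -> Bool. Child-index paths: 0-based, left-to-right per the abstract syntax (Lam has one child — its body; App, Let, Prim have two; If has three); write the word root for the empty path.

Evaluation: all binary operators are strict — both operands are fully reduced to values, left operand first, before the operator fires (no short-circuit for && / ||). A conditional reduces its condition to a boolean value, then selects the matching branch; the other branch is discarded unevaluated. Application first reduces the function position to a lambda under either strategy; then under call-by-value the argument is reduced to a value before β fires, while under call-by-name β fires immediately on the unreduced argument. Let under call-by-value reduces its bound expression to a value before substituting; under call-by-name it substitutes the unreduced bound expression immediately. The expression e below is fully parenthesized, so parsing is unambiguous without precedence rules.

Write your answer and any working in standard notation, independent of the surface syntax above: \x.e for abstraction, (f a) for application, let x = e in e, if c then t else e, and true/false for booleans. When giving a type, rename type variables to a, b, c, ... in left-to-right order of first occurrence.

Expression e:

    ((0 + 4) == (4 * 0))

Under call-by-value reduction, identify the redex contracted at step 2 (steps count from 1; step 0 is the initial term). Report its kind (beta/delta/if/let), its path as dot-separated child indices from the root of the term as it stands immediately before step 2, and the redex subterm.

Trace:
step 0: ((0 + 4) == (4 * 0))
step 1: [delta@0] (4 == (4 * 0))
step 2: [delta@1] (4 == 0)

Answer: delta at 1 : (4 * 0)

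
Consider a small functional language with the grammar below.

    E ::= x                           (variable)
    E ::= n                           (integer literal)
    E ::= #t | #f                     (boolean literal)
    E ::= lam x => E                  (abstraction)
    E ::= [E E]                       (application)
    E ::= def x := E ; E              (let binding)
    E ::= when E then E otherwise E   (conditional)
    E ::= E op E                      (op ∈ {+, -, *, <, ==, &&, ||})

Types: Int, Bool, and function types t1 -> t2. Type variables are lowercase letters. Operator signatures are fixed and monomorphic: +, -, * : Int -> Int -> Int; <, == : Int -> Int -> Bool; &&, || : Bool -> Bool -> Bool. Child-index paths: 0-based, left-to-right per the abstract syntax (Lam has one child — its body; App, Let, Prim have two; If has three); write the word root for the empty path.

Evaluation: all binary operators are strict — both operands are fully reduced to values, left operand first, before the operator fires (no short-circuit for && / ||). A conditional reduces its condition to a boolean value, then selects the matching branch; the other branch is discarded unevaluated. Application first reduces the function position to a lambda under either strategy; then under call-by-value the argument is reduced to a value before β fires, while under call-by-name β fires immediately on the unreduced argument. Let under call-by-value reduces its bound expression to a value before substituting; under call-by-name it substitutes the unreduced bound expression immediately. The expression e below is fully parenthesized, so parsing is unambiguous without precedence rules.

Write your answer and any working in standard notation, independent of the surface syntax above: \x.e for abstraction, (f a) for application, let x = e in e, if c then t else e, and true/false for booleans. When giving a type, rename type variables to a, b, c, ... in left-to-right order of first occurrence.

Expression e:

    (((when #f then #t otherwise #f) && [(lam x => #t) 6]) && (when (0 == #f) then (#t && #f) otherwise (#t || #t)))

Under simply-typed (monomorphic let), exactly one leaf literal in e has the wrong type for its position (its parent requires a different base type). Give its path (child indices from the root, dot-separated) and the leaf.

Working:
  unify Bool ~ Bool
  unify Bool ~ Bool
  unify Bool ~ Bool
\x._ : a -> Bool
  unify a -> Bool ~ Int -> b
  unify a ~ Int
  unify Bool ~ b
_ _ : Bool
  unify Bool ~ Bool
  unify Bool ~ Bool
  unify Int ~ Int
  unify Bool ~ Int
  FAIL: mismatch Bool ~ Int

Answer: 1.0.1 : false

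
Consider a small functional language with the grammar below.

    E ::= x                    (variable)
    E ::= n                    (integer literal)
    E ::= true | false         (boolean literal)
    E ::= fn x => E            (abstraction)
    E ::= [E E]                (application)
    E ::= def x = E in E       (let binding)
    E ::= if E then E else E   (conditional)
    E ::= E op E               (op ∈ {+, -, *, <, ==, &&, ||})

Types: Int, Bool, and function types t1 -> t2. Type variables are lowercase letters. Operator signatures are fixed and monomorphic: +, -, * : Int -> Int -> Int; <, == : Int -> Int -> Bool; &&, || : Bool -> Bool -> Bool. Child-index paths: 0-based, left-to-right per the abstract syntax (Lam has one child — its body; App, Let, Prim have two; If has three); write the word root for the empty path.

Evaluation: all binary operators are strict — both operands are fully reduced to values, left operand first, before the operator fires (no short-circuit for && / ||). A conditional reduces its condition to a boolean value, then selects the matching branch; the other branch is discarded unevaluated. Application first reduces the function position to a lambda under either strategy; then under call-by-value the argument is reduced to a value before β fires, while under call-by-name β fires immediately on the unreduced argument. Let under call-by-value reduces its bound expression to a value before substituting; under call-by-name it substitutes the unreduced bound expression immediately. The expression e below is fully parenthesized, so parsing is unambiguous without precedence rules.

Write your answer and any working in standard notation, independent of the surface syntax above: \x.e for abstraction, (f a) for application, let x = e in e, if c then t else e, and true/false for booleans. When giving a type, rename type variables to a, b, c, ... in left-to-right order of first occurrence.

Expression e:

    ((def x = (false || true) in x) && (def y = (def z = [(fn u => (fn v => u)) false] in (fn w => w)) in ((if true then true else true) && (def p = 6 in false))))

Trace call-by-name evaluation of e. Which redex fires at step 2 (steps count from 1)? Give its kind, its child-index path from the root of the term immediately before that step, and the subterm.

Trace:
step 0: ((let x = (false || true) in x) && (let y = (let z = ((\u.(\v.u)) false) in (\w.w)) in ((if true then true else true) && (let p = 6 in false))))
step 1: [let@0] ((false || true) && (let y = (let z = ((\u.(\v.u)) false) in (\w.w)) in ((if true then true else true) && (let p = 6 in false))))
step 2: [delta@0] (true && (let y = (let z = ((\u.(\v.u)) false) in (\w.w)) in ((if true then true else true) && (let p = 6 in false))))

Answer: delta at 0 : (false || true)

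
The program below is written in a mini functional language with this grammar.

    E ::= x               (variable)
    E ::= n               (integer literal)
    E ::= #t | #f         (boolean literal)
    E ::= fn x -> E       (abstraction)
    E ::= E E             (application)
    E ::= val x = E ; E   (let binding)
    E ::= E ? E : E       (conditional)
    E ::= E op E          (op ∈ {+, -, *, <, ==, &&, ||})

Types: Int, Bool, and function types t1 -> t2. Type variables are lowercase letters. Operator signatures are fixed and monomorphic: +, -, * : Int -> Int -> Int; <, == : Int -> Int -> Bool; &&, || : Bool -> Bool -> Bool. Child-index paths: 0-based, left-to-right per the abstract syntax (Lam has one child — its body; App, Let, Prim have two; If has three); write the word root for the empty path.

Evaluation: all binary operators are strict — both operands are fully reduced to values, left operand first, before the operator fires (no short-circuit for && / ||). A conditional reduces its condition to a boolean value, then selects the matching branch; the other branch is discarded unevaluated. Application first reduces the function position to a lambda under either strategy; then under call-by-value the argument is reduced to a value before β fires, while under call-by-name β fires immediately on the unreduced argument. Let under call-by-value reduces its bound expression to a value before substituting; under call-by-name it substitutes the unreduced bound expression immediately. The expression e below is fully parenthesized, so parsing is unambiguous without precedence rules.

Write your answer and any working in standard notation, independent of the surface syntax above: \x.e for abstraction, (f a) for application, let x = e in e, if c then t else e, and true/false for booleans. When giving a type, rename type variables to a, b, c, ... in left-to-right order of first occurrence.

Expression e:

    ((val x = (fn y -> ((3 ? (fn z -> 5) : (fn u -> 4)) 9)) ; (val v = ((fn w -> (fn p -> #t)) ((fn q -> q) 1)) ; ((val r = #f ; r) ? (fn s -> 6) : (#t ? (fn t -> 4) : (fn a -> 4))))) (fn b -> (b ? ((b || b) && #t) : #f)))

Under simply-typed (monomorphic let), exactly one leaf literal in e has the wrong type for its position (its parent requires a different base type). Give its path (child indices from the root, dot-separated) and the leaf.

Answer: 0.0.0.0.0 : 3

Derivation:
  unify Int ~ Bool
  FAIL: mismatch Int ~ Bool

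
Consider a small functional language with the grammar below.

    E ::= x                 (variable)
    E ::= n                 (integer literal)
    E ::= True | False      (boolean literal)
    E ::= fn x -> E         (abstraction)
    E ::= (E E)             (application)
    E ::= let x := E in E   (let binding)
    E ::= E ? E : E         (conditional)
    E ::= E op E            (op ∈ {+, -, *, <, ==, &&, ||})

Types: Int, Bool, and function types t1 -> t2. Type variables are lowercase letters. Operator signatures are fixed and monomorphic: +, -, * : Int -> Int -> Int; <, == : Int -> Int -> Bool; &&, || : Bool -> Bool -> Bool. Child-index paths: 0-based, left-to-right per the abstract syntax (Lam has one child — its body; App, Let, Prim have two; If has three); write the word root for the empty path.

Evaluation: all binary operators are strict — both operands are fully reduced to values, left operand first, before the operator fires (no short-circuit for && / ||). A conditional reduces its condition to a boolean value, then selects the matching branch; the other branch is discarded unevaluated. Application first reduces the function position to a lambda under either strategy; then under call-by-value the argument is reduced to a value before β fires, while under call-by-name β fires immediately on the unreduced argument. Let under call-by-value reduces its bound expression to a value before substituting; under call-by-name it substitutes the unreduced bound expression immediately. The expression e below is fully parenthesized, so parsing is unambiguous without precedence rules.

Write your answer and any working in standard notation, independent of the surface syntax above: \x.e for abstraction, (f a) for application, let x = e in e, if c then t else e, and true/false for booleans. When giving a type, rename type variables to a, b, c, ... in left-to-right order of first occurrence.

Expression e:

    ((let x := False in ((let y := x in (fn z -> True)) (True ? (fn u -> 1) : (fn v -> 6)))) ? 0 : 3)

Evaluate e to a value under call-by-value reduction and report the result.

Trace:
step 0: (if (let x = false in ((let y = x in (\z.true)) (if true then (\u.1) else (\v.6)))) then 0 else 3)
step 1: [let@0] (if ((let y = false in (\z.true)) (if true then (\u.1) else (\v.6))) then 0 else 3)
step 2: [let@0.0] (if ((\z.true) (if true then (\u.1) else (\v.6))) then 0 else 3)
step 3: [if@0.1] (if ((\z.true) (\u.1)) then 0 else 3)
step 4: [beta@0] (if true then 0 else 3)
step 5: [if@root] 0

Answer: 0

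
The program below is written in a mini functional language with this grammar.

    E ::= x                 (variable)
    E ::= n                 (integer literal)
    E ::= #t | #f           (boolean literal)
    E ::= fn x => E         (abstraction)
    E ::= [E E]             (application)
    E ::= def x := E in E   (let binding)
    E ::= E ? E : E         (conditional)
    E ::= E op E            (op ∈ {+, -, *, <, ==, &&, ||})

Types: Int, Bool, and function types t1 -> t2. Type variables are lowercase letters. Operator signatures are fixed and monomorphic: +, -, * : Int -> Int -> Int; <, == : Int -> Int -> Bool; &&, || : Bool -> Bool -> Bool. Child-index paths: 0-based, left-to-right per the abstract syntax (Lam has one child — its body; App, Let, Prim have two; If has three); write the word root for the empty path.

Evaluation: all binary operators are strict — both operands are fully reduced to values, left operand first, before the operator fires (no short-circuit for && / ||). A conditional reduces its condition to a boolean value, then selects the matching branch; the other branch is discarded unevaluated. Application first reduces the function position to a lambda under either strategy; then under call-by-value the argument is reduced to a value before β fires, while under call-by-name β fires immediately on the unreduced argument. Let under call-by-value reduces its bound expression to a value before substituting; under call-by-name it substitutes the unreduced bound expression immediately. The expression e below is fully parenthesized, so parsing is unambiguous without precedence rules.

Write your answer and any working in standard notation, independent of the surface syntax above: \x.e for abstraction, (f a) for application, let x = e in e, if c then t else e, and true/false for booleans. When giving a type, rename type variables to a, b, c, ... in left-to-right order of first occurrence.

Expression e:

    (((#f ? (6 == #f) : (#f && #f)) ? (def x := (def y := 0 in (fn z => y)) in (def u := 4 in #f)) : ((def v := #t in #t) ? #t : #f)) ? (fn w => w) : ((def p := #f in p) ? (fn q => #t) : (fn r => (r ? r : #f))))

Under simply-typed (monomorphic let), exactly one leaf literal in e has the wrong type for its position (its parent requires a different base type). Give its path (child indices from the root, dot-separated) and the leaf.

Answer: 0.0.1.1 : false

Working:
  unify Bool ~ Bool
  unify Int ~ Int
  unify Bool ~ Int
  FAIL: mismatch Bool ~ Int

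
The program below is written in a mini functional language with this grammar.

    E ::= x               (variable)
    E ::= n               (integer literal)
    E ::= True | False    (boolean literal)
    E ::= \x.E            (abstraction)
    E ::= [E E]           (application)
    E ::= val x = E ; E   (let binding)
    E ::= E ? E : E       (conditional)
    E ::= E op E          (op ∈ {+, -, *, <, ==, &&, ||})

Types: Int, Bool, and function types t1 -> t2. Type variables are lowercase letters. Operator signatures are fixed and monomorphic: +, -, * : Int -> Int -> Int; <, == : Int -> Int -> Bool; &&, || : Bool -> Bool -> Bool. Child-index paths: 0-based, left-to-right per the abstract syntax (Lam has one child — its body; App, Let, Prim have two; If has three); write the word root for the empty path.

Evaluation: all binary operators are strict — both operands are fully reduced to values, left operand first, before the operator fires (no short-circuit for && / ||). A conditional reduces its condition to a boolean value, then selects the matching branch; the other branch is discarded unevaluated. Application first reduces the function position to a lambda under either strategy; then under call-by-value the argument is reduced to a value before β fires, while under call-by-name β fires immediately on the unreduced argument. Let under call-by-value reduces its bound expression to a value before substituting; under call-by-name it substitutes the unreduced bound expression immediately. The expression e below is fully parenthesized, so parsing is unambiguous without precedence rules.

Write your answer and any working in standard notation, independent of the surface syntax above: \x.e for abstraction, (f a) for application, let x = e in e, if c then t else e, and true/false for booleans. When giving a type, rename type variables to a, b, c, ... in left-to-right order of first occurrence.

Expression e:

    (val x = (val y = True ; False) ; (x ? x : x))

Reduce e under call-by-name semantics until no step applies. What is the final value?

Trace:
step 0: (let x = (let y = true in false) in (if x then x else x))
step 1: [let@root] (if (let y = true in false) then (let y = true in false) else (let y = true in false))
step 2: [let@0] (if false then (let y = true in false) else (let y = true in false))
step 3: [if@root] (let y = true in false)
step 4: [let@root] false

Answer: false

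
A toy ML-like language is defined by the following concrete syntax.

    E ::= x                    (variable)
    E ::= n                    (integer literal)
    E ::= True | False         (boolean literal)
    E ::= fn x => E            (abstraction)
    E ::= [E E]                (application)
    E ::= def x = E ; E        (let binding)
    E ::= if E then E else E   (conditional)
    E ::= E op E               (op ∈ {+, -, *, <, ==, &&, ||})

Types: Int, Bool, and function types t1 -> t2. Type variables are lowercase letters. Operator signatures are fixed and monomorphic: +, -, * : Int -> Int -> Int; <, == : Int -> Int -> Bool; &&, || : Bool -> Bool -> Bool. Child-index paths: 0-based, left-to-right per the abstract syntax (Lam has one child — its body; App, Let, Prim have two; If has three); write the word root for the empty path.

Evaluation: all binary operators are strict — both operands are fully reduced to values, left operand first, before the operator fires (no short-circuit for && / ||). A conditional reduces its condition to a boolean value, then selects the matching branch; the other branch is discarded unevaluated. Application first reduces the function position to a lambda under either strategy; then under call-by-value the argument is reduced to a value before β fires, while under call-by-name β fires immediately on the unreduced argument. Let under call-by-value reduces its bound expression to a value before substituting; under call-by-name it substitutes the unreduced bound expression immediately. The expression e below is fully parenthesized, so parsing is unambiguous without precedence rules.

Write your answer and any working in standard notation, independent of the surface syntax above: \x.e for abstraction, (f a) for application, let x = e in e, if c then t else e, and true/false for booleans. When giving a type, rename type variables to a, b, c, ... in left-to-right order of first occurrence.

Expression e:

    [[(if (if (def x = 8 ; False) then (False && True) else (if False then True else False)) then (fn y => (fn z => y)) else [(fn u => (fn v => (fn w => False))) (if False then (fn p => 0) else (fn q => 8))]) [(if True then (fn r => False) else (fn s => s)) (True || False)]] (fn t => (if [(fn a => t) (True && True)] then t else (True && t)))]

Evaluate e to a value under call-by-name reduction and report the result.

Answer: false

Derivation:
step 0: (((if (if (let x = 8 in false) then (false && true) else (if false then true else false)) then (\y.(\z.y)) else ((\u.(\v.(\w.false))) (if false then (\p.0) else (\q.8)))) ((if true then (\r.false) else (\s.s)) (true || false))) (\t.(if ((\a.t) (true && true)) then t else (true && t))))
step 1: [let@0.0.0.0] (((if (if false then (false && true) else (if false then true else false)) then (\y.(\z.y)) else ((\u.(\v.(\w.false))) (if false then (\p.0) else (\q.8)))) ((if true then (\r.false) else (\s.s)) (true || false))) (\t.(if ((\a.t) (true && true)) then t else (true && t))))
step 2: [if@0.0.0] (((if (if false then true else false) then (\y.(\z.y)) else ((\u.(\v.(\w.false))) (if false then (\p.0) else (\q.8)))) ((if true then (\r.false) else (\s.s)) (true || false))) (\t.(if ((\a.t) (true && true)) then t else (true && t))))
step 3: [if@0.0.0] (((if false then (\y.(\z.y)) else ((\u.(\v.(\w.false))) (if false then (\p.0) else (\q.8)))) ((if true then (\r.false) else (\s.s)) (true || false))) (\t.(if ((\a.t) (true && true)) then t else (true && t))))
step 4: [if@0.0] ((((\u.(\v.(\w.false))) (if false then (\p.0) else (\q.8))) ((if true then (\r.false) else (\s.s)) (true || false))) (\t.(if ((\a.t) (true && true)) then t else (true && t))))
step 5: [beta@0.0] (((\v.(\w.false)) ((if true then (\r.false) else (\s.s)) (true || false))) (\t.(if ((\a.t) (true && true)) then t else (true && t))))
step 6: [beta@0] ((\w.false) (\t.(if ((\a.t) (true && true)) then t else (true && t))))
step 7: [beta@root] false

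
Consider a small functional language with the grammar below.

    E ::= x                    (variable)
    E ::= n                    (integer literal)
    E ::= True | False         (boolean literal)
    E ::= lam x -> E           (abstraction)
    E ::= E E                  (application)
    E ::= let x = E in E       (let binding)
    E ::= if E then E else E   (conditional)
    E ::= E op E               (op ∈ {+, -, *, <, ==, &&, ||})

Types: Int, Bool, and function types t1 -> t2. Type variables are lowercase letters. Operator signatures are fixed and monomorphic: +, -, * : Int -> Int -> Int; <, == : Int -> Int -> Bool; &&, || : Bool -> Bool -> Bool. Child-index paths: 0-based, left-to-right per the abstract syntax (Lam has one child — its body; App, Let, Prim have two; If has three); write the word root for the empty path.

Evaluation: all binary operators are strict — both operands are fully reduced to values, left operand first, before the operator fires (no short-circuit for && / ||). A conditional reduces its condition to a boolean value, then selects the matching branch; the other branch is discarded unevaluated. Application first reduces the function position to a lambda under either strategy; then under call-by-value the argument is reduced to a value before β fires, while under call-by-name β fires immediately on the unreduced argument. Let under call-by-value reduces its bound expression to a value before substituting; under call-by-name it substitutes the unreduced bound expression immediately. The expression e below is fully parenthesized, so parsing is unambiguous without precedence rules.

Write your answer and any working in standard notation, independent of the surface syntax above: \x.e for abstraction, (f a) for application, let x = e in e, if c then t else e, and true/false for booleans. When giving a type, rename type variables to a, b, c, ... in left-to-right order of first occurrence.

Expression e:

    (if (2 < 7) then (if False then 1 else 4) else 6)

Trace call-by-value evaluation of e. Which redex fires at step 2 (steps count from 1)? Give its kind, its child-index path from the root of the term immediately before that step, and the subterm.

Trace:
step 0: (if (2 < 7) then (if false then 1 else 4) else 6)
step 1: [delta@0] (if true then (if false then 1 else 4) else 6)
step 2: [if@root] (if false then 1 else 4)

Answer: if at root : (if true then (if false then 1 else 4) else 6)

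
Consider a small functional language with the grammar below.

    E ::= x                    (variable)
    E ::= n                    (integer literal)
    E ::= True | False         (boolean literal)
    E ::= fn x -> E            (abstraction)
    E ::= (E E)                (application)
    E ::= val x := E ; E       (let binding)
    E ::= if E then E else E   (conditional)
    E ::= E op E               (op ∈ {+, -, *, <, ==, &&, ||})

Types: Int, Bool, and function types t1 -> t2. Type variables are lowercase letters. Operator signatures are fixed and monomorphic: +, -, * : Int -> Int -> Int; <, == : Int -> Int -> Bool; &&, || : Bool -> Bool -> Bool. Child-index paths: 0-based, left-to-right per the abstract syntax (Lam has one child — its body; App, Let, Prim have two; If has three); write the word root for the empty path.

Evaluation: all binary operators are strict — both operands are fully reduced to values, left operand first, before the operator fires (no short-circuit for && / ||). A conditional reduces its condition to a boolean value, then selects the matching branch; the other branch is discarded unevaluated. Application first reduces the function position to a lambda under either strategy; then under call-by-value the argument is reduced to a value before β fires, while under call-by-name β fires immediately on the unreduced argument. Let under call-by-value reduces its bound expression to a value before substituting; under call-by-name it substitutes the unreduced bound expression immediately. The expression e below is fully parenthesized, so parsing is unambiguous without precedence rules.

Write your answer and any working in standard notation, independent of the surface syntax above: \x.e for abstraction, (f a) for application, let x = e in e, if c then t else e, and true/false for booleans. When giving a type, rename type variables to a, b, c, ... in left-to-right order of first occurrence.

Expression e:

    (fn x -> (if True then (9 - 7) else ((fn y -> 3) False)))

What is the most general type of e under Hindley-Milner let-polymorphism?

Answer: a -> Int

Trace:
  unify Bool ~ Bool
  unify Int ~ Int
  unify Int ~ Int
\y._ : b -> Int
  unify b -> Int ~ Bool -> c
  unify b ~ Bool
  unify Int ~ c
_ _ : Int
  unify Int ~ Int
\x._ : a -> Int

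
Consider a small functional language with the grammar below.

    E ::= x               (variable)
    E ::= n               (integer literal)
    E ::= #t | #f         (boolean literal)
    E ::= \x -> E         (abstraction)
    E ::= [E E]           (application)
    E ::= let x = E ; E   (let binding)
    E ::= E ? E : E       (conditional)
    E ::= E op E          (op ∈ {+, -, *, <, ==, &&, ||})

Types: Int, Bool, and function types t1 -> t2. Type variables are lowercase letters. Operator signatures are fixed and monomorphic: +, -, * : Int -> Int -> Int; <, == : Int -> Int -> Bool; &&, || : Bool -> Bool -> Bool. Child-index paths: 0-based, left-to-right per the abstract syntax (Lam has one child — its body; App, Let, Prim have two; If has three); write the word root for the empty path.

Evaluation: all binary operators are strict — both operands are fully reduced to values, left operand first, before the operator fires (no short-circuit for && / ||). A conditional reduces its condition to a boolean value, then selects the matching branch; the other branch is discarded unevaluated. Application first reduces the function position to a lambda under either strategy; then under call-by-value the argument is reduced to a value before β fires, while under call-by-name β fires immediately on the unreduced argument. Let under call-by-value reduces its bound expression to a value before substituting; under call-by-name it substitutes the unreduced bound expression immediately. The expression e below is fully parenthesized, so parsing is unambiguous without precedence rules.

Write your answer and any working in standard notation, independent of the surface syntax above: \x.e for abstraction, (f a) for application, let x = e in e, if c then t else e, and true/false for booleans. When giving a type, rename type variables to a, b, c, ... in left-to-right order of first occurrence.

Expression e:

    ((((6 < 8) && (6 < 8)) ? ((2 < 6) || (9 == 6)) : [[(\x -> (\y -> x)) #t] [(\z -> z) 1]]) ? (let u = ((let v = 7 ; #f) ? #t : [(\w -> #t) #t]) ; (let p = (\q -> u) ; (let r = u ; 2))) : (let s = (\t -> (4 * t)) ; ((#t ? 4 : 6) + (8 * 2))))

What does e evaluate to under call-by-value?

Answer: 2

Derivation:
step 0: (if (if ((6 < 8) && (6 < 8)) then ((2 < 6) || (9 == 6)) else (((\x.(\y.x)) true) ((\z.z) 1))) then (let u = (if (let v = 7 in false) then true else ((\w.true) true)) in (let p = (\q.u) in (let r = u in 2))) else (let s = (\t.(4 * t)) in ((if true then 4 else 6) + (8 * 2))))
step 1: [delta@0.0.0] (if (if (true && (6 < 8)) then ((2 < 6) || (9 == 6)) else (((\x.(\y.x)) true) ((\z.z) 1))) then (let u = (if (let v = 7 in false) then true else ((\w.true) true)) in (let p = (\q.u) in (let r = u in 2))) else (let s = (\t.(4 * t)) in ((if true then 4 else 6) + (8 * 2))))
step 2: [delta@0.0.1] (if (if (true && true) then ((2 < 6) || (9 == 6)) else (((\x.(\y.x)) true) ((\z.z) 1))) then (let u = (if (let v = 7 in false) then true else ((\w.true) true)) in (let p = (\q.u) in (let r = u in 2))) else (let s = (\t.(4 * t)) in ((if true then 4 else 6) + (8 * 2))))
step 3: [delta@0.0] (if (if true then ((2 < 6) || (9 == 6)) else (((\x.(\y.x)) true) ((\z.z) 1))) then (let u = (if (let v = 7 in false) then true else ((\w.true) true)) in (let p = (\q.u) in (let r = u in 2))) else (let s = (\t.(4 * t)) in ((if true then 4 else 6) + (8 * 2))))
step 4: [if@0] (if ((2 < 6) || (9 == 6)) then (let u = (if (let v = 7 in false) then true else ((\w.true) true)) in (let p = (\q.u) in (let r = u in 2))) else (let s = (\t.(4 * t)) in ((if true then 4 else 6) + (8 * 2))))
step 5: [delta@0.0] (if (true || (9 == 6)) then (let u = (if (let v = 7 in false) then true else ((\w.true) true)) in (let p = (\q.u) in (let r = u in 2))) else (let s = (\t.(4 * t)) in ((if true then 4 else 6) + (8 * 2))))
step 6: [delta@0.1] (if (true || false) then (let u = (if (let v = 7 in false) then true else ((\w.true) true)) in (let p = (\q.u) in (let r = u in 2))) else (let s = (\t.(4 * t)) in ((if true then 4 else 6) + (8 * 2))))
step 7: [delta@0] (if true then (let u = (if (let v = 7 in false) then true else ((\w.true) true)) in (let p = (\q.u) in (let r = u in 2))) else (let s = (\t.(4 * t)) in ((if true then 4 else 6) + (8 * 2))))
step 8: [if@root] (let u = (if (let v = 7 in false) then true else ((\w.true) true)) in (let p = (\q.u) in (let r = u in 2)))
step 9: [let@0.0] (let u = (if false then true else ((\w.true) true)) in (let p = (\q.u) in (let r = u in 2)))
step 10: [if@0] (let u = ((\w.true) true) in (let p = (\q.u) in (let r = u in 2)))
step 11: [beta@0] (let u = true in (let p = (\q.u) in (let r = u in 2)))
step 12: [let@root] (let p = (\q.true) in (let r = true in 2))
step 13: [let@root] (let r = true in 2)
step 14: [let@root] 2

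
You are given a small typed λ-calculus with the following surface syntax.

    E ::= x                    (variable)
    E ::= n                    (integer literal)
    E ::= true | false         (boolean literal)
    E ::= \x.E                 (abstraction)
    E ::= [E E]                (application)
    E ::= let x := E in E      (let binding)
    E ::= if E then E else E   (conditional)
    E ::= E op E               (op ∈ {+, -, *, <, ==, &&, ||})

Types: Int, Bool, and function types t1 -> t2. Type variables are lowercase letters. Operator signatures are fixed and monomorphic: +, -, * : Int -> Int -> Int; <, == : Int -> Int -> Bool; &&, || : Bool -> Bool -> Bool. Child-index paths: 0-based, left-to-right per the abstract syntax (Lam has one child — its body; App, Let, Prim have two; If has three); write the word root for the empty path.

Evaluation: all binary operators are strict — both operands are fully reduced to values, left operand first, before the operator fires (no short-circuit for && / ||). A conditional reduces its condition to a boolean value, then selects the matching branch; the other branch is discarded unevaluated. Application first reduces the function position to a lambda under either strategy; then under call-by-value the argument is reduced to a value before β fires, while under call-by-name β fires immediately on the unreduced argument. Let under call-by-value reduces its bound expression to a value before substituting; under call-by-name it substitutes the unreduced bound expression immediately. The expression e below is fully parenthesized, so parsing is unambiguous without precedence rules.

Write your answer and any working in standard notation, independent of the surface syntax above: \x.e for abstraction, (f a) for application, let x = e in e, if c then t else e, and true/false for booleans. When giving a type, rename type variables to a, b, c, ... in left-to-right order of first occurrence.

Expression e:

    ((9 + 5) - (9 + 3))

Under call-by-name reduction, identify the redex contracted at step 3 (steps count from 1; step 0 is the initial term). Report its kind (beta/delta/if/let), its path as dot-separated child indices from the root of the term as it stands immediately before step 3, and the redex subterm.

Derivation:
step 0: ((9 + 5) - (9 + 3))
step 1: [delta@0] (14 - (9 + 3))
step 2: [delta@1] (14 - 12)
step 3: [delta@root] 2

Answer: delta at root : (14 - 12)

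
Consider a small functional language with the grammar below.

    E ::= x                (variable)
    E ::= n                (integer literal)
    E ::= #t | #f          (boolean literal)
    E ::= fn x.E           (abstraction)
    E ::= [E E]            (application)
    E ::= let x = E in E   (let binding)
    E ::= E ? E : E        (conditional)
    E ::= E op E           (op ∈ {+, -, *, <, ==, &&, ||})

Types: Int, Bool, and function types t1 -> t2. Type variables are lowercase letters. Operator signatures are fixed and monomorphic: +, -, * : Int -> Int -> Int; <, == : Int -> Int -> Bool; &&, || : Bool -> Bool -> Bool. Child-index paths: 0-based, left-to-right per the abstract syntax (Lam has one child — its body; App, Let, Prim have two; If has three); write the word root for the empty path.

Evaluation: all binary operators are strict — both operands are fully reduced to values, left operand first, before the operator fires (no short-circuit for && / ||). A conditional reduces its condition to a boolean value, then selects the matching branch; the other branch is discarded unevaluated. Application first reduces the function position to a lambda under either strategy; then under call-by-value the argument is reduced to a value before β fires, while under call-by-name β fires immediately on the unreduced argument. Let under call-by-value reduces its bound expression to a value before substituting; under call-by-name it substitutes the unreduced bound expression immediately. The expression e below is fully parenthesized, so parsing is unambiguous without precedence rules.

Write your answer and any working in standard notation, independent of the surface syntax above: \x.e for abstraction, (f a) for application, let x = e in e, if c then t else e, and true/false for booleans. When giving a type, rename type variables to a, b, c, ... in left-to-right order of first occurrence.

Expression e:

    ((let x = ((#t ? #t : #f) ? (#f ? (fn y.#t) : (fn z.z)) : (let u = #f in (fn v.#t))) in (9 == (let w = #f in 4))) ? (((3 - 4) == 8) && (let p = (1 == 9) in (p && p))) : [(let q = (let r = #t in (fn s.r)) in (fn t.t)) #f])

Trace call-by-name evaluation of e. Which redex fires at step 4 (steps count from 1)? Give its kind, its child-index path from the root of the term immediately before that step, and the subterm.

Answer: if at root : (if false then (((3 - 4) == 8) && (let p = (1 == 9) in (p && p))) else ((let q = (let r = true in (\s.r)) in (\t.t)) false))

Working:
step 0: (if (let x = (if (if true then true else false) then (if false then (\y.true) else (\z.z)) else (let u = false in (\v.true))) in (9 == (let w = false in 4))) then (((3 - 4) == 8) && (let p = (1 == 9) in (p && p))) else ((let q = (let r = true in (\s.r)) in (\t.t)) false))
step 1: [let@0] (if (9 == (let w = false in 4)) then (((3 - 4) == 8) && (let p = (1 == 9) in (p && p))) else ((let q = (let r = true in (\s.r)) in (\t.t)) false))
step 2: [let@0.1] (if (9 == 4) then (((3 - 4) == 8) && (let p = (1 == 9) in (p && p))) else ((let q = (let r = true in (\s.r)) in (\t.t)) false))
step 3: [delta@0] (if false then (((3 - 4) == 8) && (let p = (1 == 9) in (p && p))) else ((let q = (let r = true in (\s.r)) in (\t.t)) false))
step 4: [if@root] ((let q = (let r = true in (\s.r)) in (\t.t)) false)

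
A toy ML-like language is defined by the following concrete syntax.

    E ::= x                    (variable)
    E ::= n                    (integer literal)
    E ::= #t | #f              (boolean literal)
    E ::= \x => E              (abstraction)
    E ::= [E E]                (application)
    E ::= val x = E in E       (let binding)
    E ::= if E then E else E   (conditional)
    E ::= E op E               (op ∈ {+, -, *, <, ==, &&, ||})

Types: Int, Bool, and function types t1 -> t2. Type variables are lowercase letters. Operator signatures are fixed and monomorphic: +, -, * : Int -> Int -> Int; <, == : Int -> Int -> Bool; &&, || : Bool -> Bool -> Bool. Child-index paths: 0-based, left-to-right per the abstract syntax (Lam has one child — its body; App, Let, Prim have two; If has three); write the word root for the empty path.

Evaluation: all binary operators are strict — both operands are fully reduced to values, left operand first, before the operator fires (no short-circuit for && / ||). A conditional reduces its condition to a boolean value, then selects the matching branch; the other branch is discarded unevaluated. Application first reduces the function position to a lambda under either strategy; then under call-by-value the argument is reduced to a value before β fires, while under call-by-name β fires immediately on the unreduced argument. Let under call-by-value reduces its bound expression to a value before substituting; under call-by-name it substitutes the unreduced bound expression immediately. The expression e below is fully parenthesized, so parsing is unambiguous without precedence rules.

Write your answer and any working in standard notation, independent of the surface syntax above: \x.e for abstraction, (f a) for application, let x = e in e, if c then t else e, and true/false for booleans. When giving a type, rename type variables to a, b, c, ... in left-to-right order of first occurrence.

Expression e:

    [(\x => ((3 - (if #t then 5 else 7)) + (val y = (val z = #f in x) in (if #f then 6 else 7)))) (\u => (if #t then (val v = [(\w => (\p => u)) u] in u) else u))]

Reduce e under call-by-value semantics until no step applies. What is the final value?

Answer: 5

Trace:
step 0: ((\x.((3 - (if true then 5 else 7)) + (let y = (let z = false in x) in (if false then 6 else 7)))) (\u.(if true then (let v = ((\w.(\p.u)) u) in u) else u)))
step 1: [beta@root] ((3 - (if true then 5 else 7)) + (let y = (let z = false in (\u.(if true then (let v = ((\w.(\p.u)) u) in u) else u))) in (if false then 6 else 7)))
step 2: [if@0.1] ((3 - 5) + (let y = (let z = false in (\u.(if true then (let v = ((\w.(\p.u)) u) in u) else u))) in (if false then 6 else 7)))
step 3: [delta@0] (-2 + (let y = (let z = false in (\u.(if true then (let v = ((\w.(\p.u)) u) in u) else u))) in (if false then 6 else 7)))
step 4: [let@1.0] (-2 + (let y = (\u.(if true then (let v = ((\w.(\p.u)) u) in u) else u)) in (if false then 6 else 7)))
step 5: [let@1] (-2 + (if false then 6 else 7))
step 6: [if@1] (-2 + 7)
step 7: [delta@root] 5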